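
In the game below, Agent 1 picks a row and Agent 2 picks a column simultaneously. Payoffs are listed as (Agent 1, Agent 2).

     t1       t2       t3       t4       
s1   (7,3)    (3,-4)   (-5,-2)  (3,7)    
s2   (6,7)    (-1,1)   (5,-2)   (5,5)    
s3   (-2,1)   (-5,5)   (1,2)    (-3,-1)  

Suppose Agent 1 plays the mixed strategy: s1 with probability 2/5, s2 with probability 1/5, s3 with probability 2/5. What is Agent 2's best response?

Compute Agent 2's expected payoff from each pure strategy against the given mix.
t1: (2/5)·3 + (1/5)·7 + (2/5)·1 = 3
t2: (2/5)·(-4) + (1/5)·1 + (2/5)·5 = 3/5
t3: (2/5)·(-2) + (1/5)·(-2) + (2/5)·2 = -2/5
t4: (2/5)·7 + (1/5)·5 + (2/5)·(-1) = 17/5
Highest expected payoff is 17/5, from t4.

t4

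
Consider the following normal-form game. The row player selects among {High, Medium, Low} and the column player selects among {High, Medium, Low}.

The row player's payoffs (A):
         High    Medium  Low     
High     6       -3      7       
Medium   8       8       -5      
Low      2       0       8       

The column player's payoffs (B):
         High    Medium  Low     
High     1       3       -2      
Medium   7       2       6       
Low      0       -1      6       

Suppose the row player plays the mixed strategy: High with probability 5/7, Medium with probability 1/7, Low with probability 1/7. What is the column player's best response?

Medium

Compute the column player's expected payoff from each pure strategy against the given mix.
High: (5/7)·1 + (1/7)·7 + (1/7)·0 = 12/7
Medium: (5/7)·3 + (1/7)·2 + (1/7)·(-1) = 16/7
Low: (5/7)·(-2) + (1/7)·6 + (1/7)·6 = 2/7
Highest expected payoff is 16/7, from Medium.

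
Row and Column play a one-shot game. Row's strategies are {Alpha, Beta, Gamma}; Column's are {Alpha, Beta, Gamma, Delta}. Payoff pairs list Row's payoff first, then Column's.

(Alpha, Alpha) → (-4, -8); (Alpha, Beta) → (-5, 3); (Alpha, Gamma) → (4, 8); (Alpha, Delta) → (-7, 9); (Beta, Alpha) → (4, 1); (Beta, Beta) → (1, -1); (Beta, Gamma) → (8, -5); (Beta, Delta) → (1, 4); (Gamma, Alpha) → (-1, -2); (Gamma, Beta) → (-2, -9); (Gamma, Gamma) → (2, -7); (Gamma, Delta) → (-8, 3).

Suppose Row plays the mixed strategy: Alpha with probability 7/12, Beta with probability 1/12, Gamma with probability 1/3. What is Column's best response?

Compute Column's expected payoff from each pure strategy against the given mix.
Alpha: (7/12)·(-8) + (1/12)·1 + (1/3)·(-2) = -21/4
Beta: (7/12)·3 + (1/12)·(-1) + (1/3)·(-9) = -4/3
Gamma: (7/12)·8 + (1/12)·(-5) + (1/3)·(-7) = 23/12
Delta: (7/12)·9 + (1/12)·4 + (1/3)·3 = 79/12
Highest expected payoff is 79/12, from Delta.

Delta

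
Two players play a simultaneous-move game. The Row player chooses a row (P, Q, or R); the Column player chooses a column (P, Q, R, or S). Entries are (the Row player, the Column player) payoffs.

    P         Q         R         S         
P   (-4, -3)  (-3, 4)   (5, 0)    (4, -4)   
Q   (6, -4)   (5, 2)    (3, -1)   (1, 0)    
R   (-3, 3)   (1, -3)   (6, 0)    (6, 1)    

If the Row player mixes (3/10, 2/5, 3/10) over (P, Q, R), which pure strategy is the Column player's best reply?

The Column player's best reply maximizes expected payoff against the mix.
P: (3/10)·(-3) + (2/5)·(-4) + (3/10)·3 = -8/5
Q: (3/10)·4 + (2/5)·2 + (3/10)·(-3) = 11/10
R: (3/10)·0 + (2/5)·(-1) + (3/10)·0 = -2/5
S: (3/10)·(-4) + (2/5)·0 + (3/10)·1 = -9/10
Highest expected payoff is 11/10, from Q.

Q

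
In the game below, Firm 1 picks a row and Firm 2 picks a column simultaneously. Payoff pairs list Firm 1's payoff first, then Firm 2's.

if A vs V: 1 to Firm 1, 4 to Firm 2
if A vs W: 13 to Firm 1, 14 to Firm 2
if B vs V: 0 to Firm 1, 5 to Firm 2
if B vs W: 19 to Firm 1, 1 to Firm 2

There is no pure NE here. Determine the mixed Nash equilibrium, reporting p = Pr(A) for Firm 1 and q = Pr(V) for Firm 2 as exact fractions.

p = 2/7, q = 6/7

Each player's mixing probability is pinned down by making the *other* player indifferent.
Firm 2 indifferent between V and W: p·4 + (1−p)·5 = p·14 + (1−p)·1 ⟹ 5 + (-1)p = 1 + 13p ⟹ p = 2/7.
Firm 1 indifferent between A and B: q·1 + (1−q)·13 = q·0 + (1−q)·19 ⟹ 13 + (-12)q = 19 + (-19)q ⟹ q = 6/7.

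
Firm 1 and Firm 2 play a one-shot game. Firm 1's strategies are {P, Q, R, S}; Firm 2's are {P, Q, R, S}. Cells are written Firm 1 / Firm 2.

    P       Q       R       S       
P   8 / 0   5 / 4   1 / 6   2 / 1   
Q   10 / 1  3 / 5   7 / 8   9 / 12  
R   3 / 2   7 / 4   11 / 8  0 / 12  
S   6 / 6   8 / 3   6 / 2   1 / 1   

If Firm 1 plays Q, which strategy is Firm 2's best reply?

S

With Firm 1 fixed at Q, Firm 2's payoffs are: P → 1, Q → 5, R → 8, S → 12.
The maximum is 12, achieved by S.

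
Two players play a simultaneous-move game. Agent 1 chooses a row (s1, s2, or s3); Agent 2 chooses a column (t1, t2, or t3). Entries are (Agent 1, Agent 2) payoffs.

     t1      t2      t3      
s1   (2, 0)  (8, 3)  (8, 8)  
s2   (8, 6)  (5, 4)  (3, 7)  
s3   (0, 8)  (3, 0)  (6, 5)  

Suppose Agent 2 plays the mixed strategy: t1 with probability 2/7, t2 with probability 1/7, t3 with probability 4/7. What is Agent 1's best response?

Compute Agent 1's expected payoff from each pure strategy against the given mix.
s1: (2/7)·2 + (1/7)·8 + (4/7)·8 = 44/7
s2: (2/7)·8 + (1/7)·5 + (4/7)·3 = 33/7
s3: (2/7)·0 + (1/7)·3 + (4/7)·6 = 27/7
Highest expected payoff is 44/7, from s1.

s1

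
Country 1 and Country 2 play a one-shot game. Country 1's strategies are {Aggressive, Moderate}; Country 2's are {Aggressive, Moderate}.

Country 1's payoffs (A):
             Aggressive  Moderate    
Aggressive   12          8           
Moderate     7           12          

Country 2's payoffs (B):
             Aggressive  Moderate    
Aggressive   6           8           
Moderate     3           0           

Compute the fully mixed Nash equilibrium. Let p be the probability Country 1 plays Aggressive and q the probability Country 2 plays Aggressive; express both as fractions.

p = 3/5, q = 4/9

Each player's mixing probability is pinned down by making the *other* player indifferent.
Country 2 indifferent between Aggressive and Moderate: p·6 + (1−p)·3 = p·8 + (1−p)·0 ⟹ 3 + 3p = 0 + 8p ⟹ p = 3/5.
Country 1 indifferent between Aggressive and Moderate: q·12 + (1−q)·8 = q·7 + (1−q)·12 ⟹ 8 + 4q = 12 + (-5)q ⟹ q = 4/9.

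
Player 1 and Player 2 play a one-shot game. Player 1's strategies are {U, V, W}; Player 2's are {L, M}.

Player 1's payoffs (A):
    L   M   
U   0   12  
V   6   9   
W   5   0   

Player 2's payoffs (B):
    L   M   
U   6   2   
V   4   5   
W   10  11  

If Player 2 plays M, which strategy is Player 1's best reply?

U

With Player 2 fixed at M, Player 1's payoffs are: U → 12, V → 9, W → 0.
The maximum is 12, achieved by U.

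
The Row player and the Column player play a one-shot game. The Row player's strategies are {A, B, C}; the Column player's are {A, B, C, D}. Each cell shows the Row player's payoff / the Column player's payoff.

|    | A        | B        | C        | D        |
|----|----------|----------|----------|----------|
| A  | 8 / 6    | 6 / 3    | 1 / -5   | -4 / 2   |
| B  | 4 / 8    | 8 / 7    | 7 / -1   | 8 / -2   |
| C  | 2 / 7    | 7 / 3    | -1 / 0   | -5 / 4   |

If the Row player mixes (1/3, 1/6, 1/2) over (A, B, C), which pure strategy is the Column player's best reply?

The Column player's best reply maximizes expected payoff against the mix.
A: (1/3)·6 + (1/6)·8 + (1/2)·7 = 41/6
B: (1/3)·3 + (1/6)·7 + (1/2)·3 = 11/3
C: (1/3)·(-5) + (1/6)·(-1) + (1/2)·0 = -11/6
D: (1/3)·2 + (1/6)·(-2) + (1/2)·4 = 7/3
Highest expected payoff is 41/6, from A.

A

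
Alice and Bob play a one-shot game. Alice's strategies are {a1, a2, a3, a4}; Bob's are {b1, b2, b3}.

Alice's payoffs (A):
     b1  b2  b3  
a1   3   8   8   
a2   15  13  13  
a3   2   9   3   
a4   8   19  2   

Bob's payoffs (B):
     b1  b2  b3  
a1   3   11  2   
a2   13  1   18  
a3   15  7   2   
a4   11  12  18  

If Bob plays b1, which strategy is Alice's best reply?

With Bob fixed at b1, Alice's payoffs are: a1 → 3, a2 → 15, a3 → 2, a4 → 8.
The maximum is 15, achieved by a2.

a2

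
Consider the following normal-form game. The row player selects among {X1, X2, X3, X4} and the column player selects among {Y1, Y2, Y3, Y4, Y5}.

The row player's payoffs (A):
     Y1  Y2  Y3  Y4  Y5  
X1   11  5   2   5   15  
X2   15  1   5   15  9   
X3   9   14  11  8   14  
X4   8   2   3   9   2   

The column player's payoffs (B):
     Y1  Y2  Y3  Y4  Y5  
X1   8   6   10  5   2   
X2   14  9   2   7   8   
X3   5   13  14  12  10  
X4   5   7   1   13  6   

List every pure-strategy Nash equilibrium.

Find each player's best response to every opponent strategy; NE are the intersections.
The row player's best responses — vs Y1: X2 (payoff 15); vs Y2: X3 (payoff 14); vs Y3: X3 (payoff 11); vs Y4: X2 (payoff 15); vs Y5: X1 (payoff 15).
The column player's best responses — vs X1: Y3 (payoff 10); vs X2: Y1 (payoff 14); vs X3: Y3 (payoff 14); vs X4: Y4 (payoff 13).
Mutual best responses occur at (X2, Y1) and (X3, Y3); at each, neither player gains by switching.

(X2, Y1) and (X3, Y3)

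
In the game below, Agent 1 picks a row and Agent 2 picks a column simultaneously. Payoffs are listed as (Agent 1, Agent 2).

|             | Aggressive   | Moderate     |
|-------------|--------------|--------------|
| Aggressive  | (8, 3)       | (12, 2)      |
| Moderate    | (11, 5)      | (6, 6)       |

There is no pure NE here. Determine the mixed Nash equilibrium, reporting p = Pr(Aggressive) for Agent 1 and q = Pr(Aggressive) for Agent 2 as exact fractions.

In a mixed NE each player is indifferent between their pure strategies, so the opponent's mix sets the indifference.
Agent 2 indifferent between Aggressive and Moderate: p·3 + (1−p)·5 = p·2 + (1−p)·6 ⟹ 5 + (-2)p = 6 + (-4)p ⟹ p = 1/2.
Agent 1 indifferent between Aggressive and Moderate: q·8 + (1−q)·12 = q·11 + (1−q)·6 ⟹ 12 + (-4)q = 6 + 5q ⟹ q = 2/3.

p = 1/2, q = 2/3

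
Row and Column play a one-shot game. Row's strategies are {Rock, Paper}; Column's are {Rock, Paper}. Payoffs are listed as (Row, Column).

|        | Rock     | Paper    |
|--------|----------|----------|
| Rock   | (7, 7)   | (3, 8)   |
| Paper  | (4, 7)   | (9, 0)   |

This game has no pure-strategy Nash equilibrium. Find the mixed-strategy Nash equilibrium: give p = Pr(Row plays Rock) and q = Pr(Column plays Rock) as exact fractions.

In a mixed NE each player is indifferent between their pure strategies, so the opponent's mix sets the indifference.
Column indifferent between Rock and Paper: p·7 + (1−p)·7 = p·8 + (1−p)·0 ⟹ 7 + 0p = 0 + 8p ⟹ p = 7/8.
Row indifferent between Rock and Paper: q·7 + (1−q)·3 = q·4 + (1−q)·9 ⟹ 3 + 4q = 9 + (-5)q ⟹ q = 2/3.

p = 7/8, q = 2/3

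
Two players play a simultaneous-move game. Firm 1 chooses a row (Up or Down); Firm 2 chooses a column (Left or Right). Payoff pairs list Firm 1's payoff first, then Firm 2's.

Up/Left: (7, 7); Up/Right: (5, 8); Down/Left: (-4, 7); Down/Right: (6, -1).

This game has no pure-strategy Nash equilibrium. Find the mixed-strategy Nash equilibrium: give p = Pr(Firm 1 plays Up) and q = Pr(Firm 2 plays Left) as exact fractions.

p = 8/9, q = 1/12

Each player's mixing probability is pinned down by making the *other* player indifferent.
Firm 2 indifferent between Left and Right: p·7 + (1−p)·7 = p·8 + (1−p)·(-1) ⟹ 7 + 0p = (-1) + 9p ⟹ p = 8/9.
Firm 1 indifferent between Up and Down: q·7 + (1−q)·5 = q·(-4) + (1−q)·6 ⟹ 5 + 2q = 6 + (-10)q ⟹ q = 1/12.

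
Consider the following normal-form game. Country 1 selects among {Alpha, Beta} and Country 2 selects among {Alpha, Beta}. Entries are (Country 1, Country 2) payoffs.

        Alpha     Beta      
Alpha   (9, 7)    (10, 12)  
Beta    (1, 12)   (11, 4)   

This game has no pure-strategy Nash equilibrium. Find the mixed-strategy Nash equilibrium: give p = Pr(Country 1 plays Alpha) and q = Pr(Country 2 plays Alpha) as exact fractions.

p = 8/13, q = 1/9

In a mixed NE each player is indifferent between their pure strategies, so the opponent's mix sets the indifference.
Country 2 indifferent between Alpha and Beta: p·7 + (1−p)·12 = p·12 + (1−p)·4 ⟹ 12 + (-5)p = 4 + 8p ⟹ p = 8/13.
Country 1 indifferent between Alpha and Beta: q·9 + (1−q)·10 = q·1 + (1−q)·11 ⟹ 10 + (-1)q = 11 + (-10)q ⟹ q = 1/9.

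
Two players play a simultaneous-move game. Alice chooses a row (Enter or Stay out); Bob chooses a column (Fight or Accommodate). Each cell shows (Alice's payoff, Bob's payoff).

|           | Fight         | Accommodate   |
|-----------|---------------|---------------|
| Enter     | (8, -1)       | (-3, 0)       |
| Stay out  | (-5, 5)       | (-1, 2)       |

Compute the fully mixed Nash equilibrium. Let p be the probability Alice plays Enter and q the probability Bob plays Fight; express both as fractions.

p = 3/4, q = 2/15

Each player's mixing probability is pinned down by making the *other* player indifferent.
Bob indifferent between Fight and Accommodate: p·(-1) + (1−p)·5 = p·0 + (1−p)·2 ⟹ 5 + (-6)p = 2 + (-2)p ⟹ p = 3/4.
Alice indifferent between Enter and Stay out: q·8 + (1−q)·(-3) = q·(-5) + (1−q)·(-1) ⟹ (-3) + 11q = (-1) + (-4)q ⟹ q = 2/15.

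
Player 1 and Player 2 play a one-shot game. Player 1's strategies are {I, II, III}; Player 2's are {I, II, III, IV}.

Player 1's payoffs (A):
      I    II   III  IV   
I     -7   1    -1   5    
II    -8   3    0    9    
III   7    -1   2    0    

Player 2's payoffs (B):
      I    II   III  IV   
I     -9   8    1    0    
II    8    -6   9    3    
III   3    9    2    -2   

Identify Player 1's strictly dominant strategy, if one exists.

A strategy is strictly dominant if it gives Player 1 a strictly higher payoff than every other strategy, against every choice by the opponent.
I is not dominant: against I, III gives 7 > -7.
II is not dominant: against I, I gives -7 > -8.
III is not dominant: against II, I gives 1 > -1.
No single strategy is best against every opponent action.

No strictly dominant strategy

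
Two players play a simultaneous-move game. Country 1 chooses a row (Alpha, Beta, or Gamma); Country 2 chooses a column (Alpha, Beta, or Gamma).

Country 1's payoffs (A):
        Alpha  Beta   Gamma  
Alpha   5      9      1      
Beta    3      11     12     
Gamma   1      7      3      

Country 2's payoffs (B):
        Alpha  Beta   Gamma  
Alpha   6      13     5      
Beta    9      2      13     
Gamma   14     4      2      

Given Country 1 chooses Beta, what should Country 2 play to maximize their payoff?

With Country 1 fixed at Beta, Country 2's payoffs are: Alpha → 9, Beta → 2, Gamma → 13.
The maximum is 13, achieved by Gamma.

Gamma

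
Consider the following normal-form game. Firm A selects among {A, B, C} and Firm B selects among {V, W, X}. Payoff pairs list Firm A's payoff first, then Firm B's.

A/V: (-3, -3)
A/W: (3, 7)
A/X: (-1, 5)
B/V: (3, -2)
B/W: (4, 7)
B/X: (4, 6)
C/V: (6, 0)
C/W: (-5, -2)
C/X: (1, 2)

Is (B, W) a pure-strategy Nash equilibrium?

Holding Firm B at W: Firm A gets 4 from B, versus 3 from A, -5 from C. No profitable deviation for Firm A.
Holding Firm A at B: Firm B gets 7 from W, versus -2 from V, 6 from X. No profitable deviation for Firm B either.

Yes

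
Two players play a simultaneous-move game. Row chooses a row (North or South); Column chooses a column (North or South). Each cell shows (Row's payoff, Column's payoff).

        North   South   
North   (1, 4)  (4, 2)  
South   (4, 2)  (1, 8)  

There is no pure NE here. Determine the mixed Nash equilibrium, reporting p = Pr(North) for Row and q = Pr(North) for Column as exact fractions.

p = 3/4, q = 1/2

In a mixed NE each player is indifferent between their pure strategies, so the opponent's mix sets the indifference.
Column indifferent between North and South: p·4 + (1−p)·2 = p·2 + (1−p)·8 ⟹ 2 + 2p = 8 + (-6)p ⟹ p = 3/4.
Row indifferent between North and South: q·1 + (1−q)·4 = q·4 + (1−q)·1 ⟹ 4 + (-3)q = 1 + 3q ⟹ q = 1/2.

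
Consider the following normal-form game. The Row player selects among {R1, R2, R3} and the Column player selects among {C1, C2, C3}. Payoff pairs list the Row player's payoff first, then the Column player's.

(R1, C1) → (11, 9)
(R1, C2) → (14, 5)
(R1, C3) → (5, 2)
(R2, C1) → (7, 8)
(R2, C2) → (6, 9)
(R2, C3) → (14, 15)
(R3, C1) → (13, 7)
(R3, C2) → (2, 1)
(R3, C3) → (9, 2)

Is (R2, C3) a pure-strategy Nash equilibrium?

Holding the Column player at C3: the Row player gets 14 from R2, versus 5 from R1, 9 from R3. No profitable deviation for the Row player.
Holding the Row player at R2: the Column player gets 15 from C3, versus 8 from C1, 9 from C2. No profitable deviation for the Column player either.

Yes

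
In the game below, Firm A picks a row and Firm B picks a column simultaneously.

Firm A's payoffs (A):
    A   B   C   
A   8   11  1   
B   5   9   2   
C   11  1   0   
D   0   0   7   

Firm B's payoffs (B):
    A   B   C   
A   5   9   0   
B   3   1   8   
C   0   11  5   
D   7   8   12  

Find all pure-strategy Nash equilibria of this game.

(A, B) and (D, C)

Check mutual best responses: a cell is a NE iff neither player can gain by unilaterally deviating.
Firm A's best responses — vs A: C (payoff 11); vs B: A (payoff 11); vs C: D (payoff 7).
Firm B's best responses — vs A: B (payoff 9); vs B: C (payoff 8); vs C: B (payoff 11); vs D: C (payoff 12).
Mutual best responses occur at (A, B) and (D, C); at each, neither player gains by switching.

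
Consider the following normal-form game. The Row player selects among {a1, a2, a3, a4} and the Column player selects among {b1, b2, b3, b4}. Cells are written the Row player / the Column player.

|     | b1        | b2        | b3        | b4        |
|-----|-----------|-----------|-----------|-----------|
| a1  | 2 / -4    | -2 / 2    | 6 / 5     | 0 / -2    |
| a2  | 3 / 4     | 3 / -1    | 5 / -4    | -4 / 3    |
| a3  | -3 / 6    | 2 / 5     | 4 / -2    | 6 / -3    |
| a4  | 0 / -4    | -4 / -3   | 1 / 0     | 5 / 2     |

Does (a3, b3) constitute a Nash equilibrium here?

Holding the Column player at b3: the Row player gets 4 from a3 but could get 6 by switching to a1. The Row player has a profitable deviation.

No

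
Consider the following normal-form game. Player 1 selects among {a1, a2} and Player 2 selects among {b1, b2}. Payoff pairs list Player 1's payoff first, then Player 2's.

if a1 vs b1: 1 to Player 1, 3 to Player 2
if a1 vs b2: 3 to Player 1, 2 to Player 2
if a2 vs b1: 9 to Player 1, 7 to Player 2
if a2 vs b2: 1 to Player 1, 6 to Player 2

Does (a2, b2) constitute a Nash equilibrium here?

Holding Player 2 at b2: Player 1 gets 1 from a2 but could get 3 by switching to a1. Player 1 has a profitable deviation.

No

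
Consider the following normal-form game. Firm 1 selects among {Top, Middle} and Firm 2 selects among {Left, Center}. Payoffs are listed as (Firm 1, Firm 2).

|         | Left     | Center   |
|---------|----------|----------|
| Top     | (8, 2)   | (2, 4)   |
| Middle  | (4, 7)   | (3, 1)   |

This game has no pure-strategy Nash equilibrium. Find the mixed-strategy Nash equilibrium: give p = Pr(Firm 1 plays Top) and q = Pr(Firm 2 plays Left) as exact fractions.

p = 3/4, q = 1/5

In a mixed NE each player is indifferent between their pure strategies, so the opponent's mix sets the indifference.
Firm 2 indifferent between Left and Center: p·2 + (1−p)·7 = p·4 + (1−p)·1 ⟹ 7 + (-5)p = 1 + 3p ⟹ p = 3/4.
Firm 1 indifferent between Top and Middle: q·8 + (1−q)·2 = q·4 + (1−q)·3 ⟹ 2 + 6q = 3 + 1q ⟹ q = 1/5.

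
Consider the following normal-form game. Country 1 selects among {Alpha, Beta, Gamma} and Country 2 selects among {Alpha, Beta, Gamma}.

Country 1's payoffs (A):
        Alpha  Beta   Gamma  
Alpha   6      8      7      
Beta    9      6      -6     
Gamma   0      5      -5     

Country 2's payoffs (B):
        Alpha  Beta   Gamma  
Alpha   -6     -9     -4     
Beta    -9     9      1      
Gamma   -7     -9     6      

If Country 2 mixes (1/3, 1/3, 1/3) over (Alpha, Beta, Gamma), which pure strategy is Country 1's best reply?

Country 1's best reply maximizes expected payoff against the mix.
Alpha: (1/3)·6 + (1/3)·8 + (1/3)·7 = 7
Beta: (1/3)·9 + (1/3)·6 + (1/3)·(-6) = 3
Gamma: (1/3)·0 + (1/3)·5 + (1/3)·(-5) = 0
Highest expected payoff is 7, from Alpha.

Alpha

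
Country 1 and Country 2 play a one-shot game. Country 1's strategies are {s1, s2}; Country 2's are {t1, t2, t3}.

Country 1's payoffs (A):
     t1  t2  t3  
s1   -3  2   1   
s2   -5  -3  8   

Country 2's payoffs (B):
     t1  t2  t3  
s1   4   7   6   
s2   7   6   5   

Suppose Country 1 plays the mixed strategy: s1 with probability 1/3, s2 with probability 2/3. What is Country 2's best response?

Compute Country 2's expected payoff from each pure strategy against the given mix.
t1: (1/3)·4 + (2/3)·7 = 6
t2: (1/3)·7 + (2/3)·6 = 19/3
t3: (1/3)·6 + (2/3)·5 = 16/3
Highest expected payoff is 19/3, from t2.

t2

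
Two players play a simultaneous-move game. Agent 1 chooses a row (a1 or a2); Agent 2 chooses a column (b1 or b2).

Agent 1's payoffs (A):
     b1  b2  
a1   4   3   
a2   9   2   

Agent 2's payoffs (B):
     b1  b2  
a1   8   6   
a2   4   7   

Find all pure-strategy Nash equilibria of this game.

No pure-strategy Nash equilibrium

A profile is a Nash equilibrium when each player is best-responding to the other.
Agent 1's best responses — vs b1: a2 (payoff 9); vs b2: a1 (payoff 3).
Agent 2's best responses — vs a1: b1 (payoff 8); vs a2: b2 (payoff 7).
No cell has both players best-responding. For instance, Agent 1's best reply to b1 is a2, but against a2 Agent 2 prefers b2 over b1.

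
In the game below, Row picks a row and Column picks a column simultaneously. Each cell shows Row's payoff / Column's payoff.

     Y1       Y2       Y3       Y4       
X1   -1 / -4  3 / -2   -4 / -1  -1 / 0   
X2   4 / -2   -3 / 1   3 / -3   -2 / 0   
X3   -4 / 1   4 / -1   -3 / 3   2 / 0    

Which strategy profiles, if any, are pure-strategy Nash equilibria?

There is no pure-strategy Nash equilibrium

A profile is a Nash equilibrium when each player is best-responding to the other.
Row's best responses — vs Y1: X2 (payoff 4); vs Y2: X3 (payoff 4); vs Y3: X2 (payoff 3); vs Y4: X3 (payoff 2).
Column's best responses — vs X1: Y4 (payoff 0); vs X2: Y2 (payoff 1); vs X3: Y3 (payoff 3).
No cell has both players best-responding. For instance, Row's best reply to Y1 is X2, but against X2 Column prefers Y2 over Y1.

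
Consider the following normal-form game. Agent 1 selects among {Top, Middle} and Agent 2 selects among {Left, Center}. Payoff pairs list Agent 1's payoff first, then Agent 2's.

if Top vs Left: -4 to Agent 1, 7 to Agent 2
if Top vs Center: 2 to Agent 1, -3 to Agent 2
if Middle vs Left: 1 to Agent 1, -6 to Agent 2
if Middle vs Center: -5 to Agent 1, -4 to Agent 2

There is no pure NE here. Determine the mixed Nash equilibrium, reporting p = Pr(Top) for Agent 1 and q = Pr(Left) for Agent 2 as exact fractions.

In a mixed NE each player is indifferent between their pure strategies, so the opponent's mix sets the indifference.
Agent 2 indifferent between Left and Center: p·7 + (1−p)·(-6) = p·(-3) + (1−p)·(-4) ⟹ (-6) + 13p = (-4) + 1p ⟹ p = 1/6.
Agent 1 indifferent between Top and Middle: q·(-4) + (1−q)·2 = q·1 + (1−q)·(-5) ⟹ 2 + (-6)q = (-5) + 6q ⟹ q = 7/12.

p = 1/6, q = 7/12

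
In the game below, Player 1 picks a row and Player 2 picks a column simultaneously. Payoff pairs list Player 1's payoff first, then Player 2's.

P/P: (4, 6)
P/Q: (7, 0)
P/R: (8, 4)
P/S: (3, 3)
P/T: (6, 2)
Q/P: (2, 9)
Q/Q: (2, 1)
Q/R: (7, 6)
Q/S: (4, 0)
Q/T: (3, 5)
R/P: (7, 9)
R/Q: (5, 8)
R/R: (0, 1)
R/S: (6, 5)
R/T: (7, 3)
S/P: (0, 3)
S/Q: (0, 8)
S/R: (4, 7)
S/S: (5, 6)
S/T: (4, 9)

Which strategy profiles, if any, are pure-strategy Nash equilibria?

A profile is a Nash equilibrium when each player is best-responding to the other.
Player 1's best responses — vs P: R (payoff 7); vs Q: P (payoff 7); vs R: P (payoff 8); vs S: R (payoff 6); vs T: R (payoff 7).
Player 2's best responses — vs P: P (payoff 6); vs Q: P (payoff 9); vs R: P (payoff 9); vs S: T (payoff 9).
The only mutual best response is (R, P); neither player gains by switching there.

(R, P)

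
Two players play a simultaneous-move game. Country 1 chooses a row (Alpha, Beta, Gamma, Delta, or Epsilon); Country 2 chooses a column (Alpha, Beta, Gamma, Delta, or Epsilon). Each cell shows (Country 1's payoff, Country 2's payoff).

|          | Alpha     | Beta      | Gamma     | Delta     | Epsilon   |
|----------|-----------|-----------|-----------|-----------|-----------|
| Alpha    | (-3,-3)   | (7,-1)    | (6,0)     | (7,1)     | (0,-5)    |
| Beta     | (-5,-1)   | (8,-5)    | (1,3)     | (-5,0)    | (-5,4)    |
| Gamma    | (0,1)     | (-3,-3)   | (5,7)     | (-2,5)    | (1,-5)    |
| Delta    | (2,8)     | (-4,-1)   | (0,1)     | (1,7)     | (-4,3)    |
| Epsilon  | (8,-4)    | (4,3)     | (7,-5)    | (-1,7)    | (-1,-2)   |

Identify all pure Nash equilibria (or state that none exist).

(Alpha, Delta)

A profile is a Nash equilibrium when each player is best-responding to the other.
Country 1's best responses — vs Alpha: Epsilon (payoff 8); vs Beta: Beta (payoff 8); vs Gamma: Epsilon (payoff 7); vs Delta: Alpha (payoff 7); vs Epsilon: Gamma (payoff 1).
Country 2's best responses — vs Alpha: Delta (payoff 1); vs Beta: Epsilon (payoff 4); vs Gamma: Gamma (payoff 7); vs Delta: Alpha (payoff 8); vs Epsilon: Delta (payoff 7).
The only mutual best response is (Alpha, Delta); neither player gains by switching there.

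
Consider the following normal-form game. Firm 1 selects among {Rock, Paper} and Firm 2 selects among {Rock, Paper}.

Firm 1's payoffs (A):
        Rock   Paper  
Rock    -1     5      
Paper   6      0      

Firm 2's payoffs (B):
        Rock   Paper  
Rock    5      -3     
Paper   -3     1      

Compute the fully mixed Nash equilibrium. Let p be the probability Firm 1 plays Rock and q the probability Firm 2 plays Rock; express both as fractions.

Each player's mixing probability is pinned down by making the *other* player indifferent.
Firm 2 indifferent between Rock and Paper: p·5 + (1−p)·(-3) = p·(-3) + (1−p)·1 ⟹ (-3) + 8p = 1 + (-4)p ⟹ p = 1/3.
Firm 1 indifferent between Rock and Paper: q·(-1) + (1−q)·5 = q·6 + (1−q)·0 ⟹ 5 + (-6)q = 0 + 6q ⟹ q = 5/12.

p = 1/3, q = 5/12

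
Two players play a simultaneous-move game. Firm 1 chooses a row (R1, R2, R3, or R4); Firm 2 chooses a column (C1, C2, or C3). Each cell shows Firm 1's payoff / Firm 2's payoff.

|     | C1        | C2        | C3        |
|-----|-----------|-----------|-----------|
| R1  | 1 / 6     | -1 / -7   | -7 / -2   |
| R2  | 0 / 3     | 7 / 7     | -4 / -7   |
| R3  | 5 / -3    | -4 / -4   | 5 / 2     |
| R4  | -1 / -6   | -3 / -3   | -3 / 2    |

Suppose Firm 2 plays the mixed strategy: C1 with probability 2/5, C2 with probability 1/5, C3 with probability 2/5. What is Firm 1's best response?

R3

Firm 1's best reply maximizes expected payoff against the mix.
R1: (2/5)·1 + (1/5)·(-1) + (2/5)·(-7) = -13/5
R2: (2/5)·0 + (1/5)·7 + (2/5)·(-4) = -1/5
R3: (2/5)·5 + (1/5)·(-4) + (2/5)·5 = 16/5
R4: (2/5)·(-1) + (1/5)·(-3) + (2/5)·(-3) = -11/5
Highest expected payoff is 16/5, from R3.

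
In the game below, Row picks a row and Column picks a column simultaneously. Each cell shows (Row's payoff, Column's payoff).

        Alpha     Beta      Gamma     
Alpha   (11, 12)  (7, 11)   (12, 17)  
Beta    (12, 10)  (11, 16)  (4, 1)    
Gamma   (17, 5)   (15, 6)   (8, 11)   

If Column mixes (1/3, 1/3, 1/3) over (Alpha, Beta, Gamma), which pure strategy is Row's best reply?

Compute Row's expected payoff from each pure strategy against the given mix.
Alpha: (1/3)·11 + (1/3)·7 + (1/3)·12 = 10
Beta: (1/3)·12 + (1/3)·11 + (1/3)·4 = 9
Gamma: (1/3)·17 + (1/3)·15 + (1/3)·8 = 40/3
Highest expected payoff is 40/3, from Gamma.

Gamma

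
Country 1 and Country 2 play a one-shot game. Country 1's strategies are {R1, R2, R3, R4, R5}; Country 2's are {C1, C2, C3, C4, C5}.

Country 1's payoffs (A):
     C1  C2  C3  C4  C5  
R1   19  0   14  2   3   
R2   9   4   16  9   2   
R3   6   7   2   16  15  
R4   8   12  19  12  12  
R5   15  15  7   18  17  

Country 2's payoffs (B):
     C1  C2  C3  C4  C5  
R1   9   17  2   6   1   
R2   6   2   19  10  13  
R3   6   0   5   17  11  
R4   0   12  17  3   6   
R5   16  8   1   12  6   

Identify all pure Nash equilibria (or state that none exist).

A profile is a Nash equilibrium when each player is best-responding to the other.
Country 1's best responses — vs C1: R1 (payoff 19); vs C2: R5 (payoff 15); vs C3: R4 (payoff 19); vs C4: R5 (payoff 18); vs C5: R5 (payoff 17).
Country 2's best responses — vs R1: C2 (payoff 17); vs R2: C3 (payoff 19); vs R3: C4 (payoff 17); vs R4: C3 (payoff 17); vs R5: C1 (payoff 16).
The only mutual best response is (R4, C3); neither player gains by switching there.

(R4, C3)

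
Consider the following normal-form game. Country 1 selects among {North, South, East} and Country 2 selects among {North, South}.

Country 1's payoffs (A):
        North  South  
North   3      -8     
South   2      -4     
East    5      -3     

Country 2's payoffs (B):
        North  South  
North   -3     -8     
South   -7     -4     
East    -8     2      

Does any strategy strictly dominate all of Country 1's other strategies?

A strategy is strictly dominant if it gives Country 1 a strictly higher payoff than every other strategy, against every choice by the opponent.
East strictly dominates: vs North: 5 > each of {3, 2}; vs South: -3 > each of {-8, -4}.

East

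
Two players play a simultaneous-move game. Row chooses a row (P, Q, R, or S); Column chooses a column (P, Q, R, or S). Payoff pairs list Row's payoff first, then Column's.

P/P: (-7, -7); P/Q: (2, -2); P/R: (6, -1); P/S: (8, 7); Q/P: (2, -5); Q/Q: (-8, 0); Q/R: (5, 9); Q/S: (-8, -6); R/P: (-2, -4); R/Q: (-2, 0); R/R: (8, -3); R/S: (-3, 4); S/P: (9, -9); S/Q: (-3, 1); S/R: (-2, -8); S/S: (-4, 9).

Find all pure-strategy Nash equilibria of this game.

Find each player's best response to every opponent strategy; NE are the intersections.
Row's best responses — vs P: S (payoff 9); vs Q: P (payoff 2); vs R: R (payoff 8); vs S: P (payoff 8).
Column's best responses — vs P: S (payoff 7); vs Q: R (payoff 9); vs R: S (payoff 4); vs S: S (payoff 9).
The only mutual best response is (P, S); neither player gains by switching there.

(P, S)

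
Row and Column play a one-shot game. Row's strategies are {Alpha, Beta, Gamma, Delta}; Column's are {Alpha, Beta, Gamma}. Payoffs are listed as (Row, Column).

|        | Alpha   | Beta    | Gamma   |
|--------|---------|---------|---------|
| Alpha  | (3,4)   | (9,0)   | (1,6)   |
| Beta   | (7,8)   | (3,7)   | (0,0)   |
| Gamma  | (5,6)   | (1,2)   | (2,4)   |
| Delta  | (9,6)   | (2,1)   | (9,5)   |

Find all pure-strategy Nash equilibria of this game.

Find each player's best response to every opponent strategy; NE are the intersections.
Row's best responses — vs Alpha: Delta (payoff 9); vs Beta: Alpha (payoff 9); vs Gamma: Delta (payoff 9).
Column's best responses — vs Alpha: Gamma (payoff 6); vs Beta: Alpha (payoff 8); vs Gamma: Alpha (payoff 6); vs Delta: Alpha (payoff 6).
The only mutual best response is (Delta, Alpha); neither player gains by switching there.

(Delta, Alpha)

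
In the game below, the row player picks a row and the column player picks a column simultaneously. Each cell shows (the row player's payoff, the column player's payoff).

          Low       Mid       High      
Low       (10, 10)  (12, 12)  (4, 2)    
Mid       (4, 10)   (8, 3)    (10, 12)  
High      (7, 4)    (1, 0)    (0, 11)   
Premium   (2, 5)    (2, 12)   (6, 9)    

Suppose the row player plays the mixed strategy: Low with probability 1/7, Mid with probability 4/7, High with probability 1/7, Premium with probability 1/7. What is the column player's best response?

High

Compute the column player's expected payoff from each pure strategy against the given mix.
Low: (1/7)·10 + (4/7)·10 + (1/7)·4 + (1/7)·5 = 59/7
Mid: (1/7)·12 + (4/7)·3 + (1/7)·0 + (1/7)·12 = 36/7
High: (1/7)·2 + (4/7)·12 + (1/7)·11 + (1/7)·9 = 10
Highest expected payoff is 10, from High.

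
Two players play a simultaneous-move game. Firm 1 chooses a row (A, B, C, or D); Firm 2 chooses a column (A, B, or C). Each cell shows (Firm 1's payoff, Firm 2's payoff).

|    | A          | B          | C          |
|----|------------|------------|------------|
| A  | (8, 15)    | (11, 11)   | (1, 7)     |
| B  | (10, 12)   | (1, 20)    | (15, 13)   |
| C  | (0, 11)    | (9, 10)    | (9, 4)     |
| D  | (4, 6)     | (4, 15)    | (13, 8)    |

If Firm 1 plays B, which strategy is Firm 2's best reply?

With Firm 1 fixed at B, Firm 2's payoffs are: A → 12, B → 20, C → 13.
The maximum is 20, achieved by B.

B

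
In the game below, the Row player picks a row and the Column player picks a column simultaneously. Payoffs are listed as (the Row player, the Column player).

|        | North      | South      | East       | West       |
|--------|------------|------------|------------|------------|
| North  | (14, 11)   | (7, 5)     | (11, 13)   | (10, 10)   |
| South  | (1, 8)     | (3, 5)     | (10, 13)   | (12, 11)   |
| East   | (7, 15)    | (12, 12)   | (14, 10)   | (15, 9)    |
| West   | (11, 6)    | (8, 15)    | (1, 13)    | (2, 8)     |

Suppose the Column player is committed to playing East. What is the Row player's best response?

With the Column player fixed at East, the Row player's payoffs are: North → 11, South → 10, East → 14, West → 1.
The maximum is 14, achieved by East.

East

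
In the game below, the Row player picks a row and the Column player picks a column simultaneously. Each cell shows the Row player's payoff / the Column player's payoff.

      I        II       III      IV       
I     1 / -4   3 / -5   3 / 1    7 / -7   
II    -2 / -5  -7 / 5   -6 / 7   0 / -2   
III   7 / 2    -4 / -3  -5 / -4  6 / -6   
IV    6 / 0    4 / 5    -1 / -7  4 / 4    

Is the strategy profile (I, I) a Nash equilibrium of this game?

Holding the Column player at I: the Row player gets 1 from I but could get 7 by switching to III. The Row player has a profitable deviation.

No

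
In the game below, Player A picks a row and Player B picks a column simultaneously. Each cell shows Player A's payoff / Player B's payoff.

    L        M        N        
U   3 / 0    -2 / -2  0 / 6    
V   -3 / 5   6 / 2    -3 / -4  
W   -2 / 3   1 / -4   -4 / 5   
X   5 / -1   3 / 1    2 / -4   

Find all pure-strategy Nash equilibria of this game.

Find each player's best response to every opponent strategy; NE are the intersections.
Player A's best responses — vs L: X (payoff 5); vs M: V (payoff 6); vs N: X (payoff 2).
Player B's best responses — vs U: N (payoff 6); vs V: L (payoff 5); vs W: N (payoff 5); vs X: M (payoff 1).
No cell has both players best-responding. For instance, Player A's best reply to N is X, but against X Player B prefers M over N.

No pure-strategy Nash equilibrium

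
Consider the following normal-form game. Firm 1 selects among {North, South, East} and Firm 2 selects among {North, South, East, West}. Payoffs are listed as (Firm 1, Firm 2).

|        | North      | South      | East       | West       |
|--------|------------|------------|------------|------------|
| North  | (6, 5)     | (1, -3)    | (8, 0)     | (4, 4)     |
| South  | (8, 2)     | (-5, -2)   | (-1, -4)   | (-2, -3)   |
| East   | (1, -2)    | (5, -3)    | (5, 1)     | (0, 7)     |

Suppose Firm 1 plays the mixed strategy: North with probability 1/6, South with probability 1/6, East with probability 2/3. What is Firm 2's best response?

Compute Firm 2's expected payoff from each pure strategy against the given mix.
North: (1/6)·5 + (1/6)·2 + (2/3)·(-2) = -1/6
South: (1/6)·(-3) + (1/6)·(-2) + (2/3)·(-3) = -17/6
East: (1/6)·0 + (1/6)·(-4) + (2/3)·1 = 0
West: (1/6)·4 + (1/6)·(-3) + (2/3)·7 = 29/6
Highest expected payoff is 29/6, from West.

West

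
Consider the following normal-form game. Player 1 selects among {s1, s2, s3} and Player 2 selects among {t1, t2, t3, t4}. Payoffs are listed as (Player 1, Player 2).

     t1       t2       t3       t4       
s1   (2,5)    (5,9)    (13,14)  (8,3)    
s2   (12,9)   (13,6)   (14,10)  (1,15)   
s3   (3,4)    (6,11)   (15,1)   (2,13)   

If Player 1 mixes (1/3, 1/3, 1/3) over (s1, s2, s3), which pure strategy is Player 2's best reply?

t4

Compute Player 2's expected payoff from each pure strategy against the given mix.
t1: (1/3)·5 + (1/3)·9 + (1/3)·4 = 6
t2: (1/3)·9 + (1/3)·6 + (1/3)·11 = 26/3
t3: (1/3)·14 + (1/3)·10 + (1/3)·1 = 25/3
t4: (1/3)·3 + (1/3)·15 + (1/3)·13 = 31/3
Highest expected payoff is 31/3, from t4.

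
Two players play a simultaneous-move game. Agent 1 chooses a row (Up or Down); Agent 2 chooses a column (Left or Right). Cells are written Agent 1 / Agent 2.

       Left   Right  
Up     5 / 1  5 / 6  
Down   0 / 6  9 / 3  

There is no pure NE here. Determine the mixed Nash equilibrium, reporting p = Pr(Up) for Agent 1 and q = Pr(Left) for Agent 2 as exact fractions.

p = 3/8, q = 4/9

In a mixed NE each player is indifferent between their pure strategies, so the opponent's mix sets the indifference.
Agent 2 indifferent between Left and Right: p·1 + (1−p)·6 = p·6 + (1−p)·3 ⟹ 6 + (-5)p = 3 + 3p ⟹ p = 3/8.
Agent 1 indifferent between Up and Down: q·5 + (1−q)·5 = q·0 + (1−q)·9 ⟹ 5 + 0q = 9 + (-9)q ⟹ q = 4/9.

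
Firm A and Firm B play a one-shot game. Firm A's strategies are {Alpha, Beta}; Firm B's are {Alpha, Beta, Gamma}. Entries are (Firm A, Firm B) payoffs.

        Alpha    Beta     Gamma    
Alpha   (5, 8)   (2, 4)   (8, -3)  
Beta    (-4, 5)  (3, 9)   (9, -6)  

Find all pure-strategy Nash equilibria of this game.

A profile is a Nash equilibrium when each player is best-responding to the other.
Firm A's best responses — vs Alpha: Alpha (payoff 5); vs Beta: Beta (payoff 3); vs Gamma: Beta (payoff 9).
Firm B's best responses — vs Alpha: Alpha (payoff 8); vs Beta: Beta (payoff 9).
Mutual best responses occur at (Alpha, Alpha) and (Beta, Beta); at each, neither player gains by switching.

(Alpha, Alpha) and (Beta, Beta)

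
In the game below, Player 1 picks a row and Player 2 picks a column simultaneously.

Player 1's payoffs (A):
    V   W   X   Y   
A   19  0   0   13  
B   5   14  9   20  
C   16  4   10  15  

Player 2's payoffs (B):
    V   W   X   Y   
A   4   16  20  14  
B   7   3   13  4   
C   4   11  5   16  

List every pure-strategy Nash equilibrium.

Find each player's best response to every opponent strategy; NE are the intersections.
Player 1's best responses — vs V: A (payoff 19); vs W: B (payoff 14); vs X: C (payoff 10); vs Y: B (payoff 20).
Player 2's best responses — vs A: X (payoff 20); vs B: X (payoff 13); vs C: Y (payoff 16).
No cell has both players best-responding. For instance, Player 1's best reply to W is B, but against B Player 2 prefers X over W.

No pure-strategy Nash equilibrium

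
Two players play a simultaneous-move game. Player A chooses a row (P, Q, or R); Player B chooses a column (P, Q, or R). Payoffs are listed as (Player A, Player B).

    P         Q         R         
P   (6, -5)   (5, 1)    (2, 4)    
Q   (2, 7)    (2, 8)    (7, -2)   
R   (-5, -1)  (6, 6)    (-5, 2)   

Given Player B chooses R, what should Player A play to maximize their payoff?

With Player B fixed at R, Player A's payoffs are: P → 2, Q → 7, R → -5.
The maximum is 7, achieved by Q.

Q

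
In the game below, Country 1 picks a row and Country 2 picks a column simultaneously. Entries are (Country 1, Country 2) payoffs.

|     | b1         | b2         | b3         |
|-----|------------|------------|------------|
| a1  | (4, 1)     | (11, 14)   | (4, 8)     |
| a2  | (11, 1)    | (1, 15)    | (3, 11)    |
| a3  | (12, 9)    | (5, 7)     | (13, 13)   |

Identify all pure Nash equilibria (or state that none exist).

(a1, b2) and (a3, b3)

Check mutual best responses: a cell is a NE iff neither player can gain by unilaterally deviating.
Country 1's best responses — vs b1: a3 (payoff 12); vs b2: a1 (payoff 11); vs b3: a3 (payoff 13).
Country 2's best responses — vs a1: b2 (payoff 14); vs a2: b2 (payoff 15); vs a3: b3 (payoff 13).
Mutual best responses occur at (a1, b2) and (a3, b3); at each, neither player gains by switching.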